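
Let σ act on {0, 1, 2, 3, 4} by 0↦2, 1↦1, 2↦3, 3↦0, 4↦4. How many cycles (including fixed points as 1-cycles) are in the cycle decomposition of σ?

Cycle decomposition: (0 2 3) (1) (4).
3 cycles.

3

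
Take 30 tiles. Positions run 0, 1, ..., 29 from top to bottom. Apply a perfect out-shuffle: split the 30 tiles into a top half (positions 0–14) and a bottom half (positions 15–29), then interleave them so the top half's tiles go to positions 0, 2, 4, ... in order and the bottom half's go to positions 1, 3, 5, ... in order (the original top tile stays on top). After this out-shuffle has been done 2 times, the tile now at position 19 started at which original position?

12

Work backwards from position 19, undoing one out-shuffle at a time:
19 ← 24 ← 12
So the tile now at position 19 started at position 12.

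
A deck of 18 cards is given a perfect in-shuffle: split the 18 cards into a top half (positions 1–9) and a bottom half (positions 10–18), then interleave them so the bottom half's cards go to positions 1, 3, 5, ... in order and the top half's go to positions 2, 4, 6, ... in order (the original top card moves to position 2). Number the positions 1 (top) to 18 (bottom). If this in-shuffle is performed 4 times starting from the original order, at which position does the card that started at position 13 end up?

18

Track the card's position through each in-shuffle:
13 → 7 → 14 → 9 → 18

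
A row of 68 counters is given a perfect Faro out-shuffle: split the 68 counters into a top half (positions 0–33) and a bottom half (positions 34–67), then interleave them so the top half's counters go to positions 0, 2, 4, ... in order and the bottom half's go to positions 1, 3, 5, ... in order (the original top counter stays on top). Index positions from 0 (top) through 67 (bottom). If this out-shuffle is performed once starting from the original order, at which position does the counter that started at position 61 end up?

Track the counter's position through each out-shuffle:
61 → 55

55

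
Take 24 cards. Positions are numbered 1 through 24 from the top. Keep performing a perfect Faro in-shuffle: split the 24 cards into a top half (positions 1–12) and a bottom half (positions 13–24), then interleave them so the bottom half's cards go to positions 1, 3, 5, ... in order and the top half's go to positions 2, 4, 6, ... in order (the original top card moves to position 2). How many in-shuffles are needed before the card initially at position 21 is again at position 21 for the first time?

Follow position 21 under repeated in-shuffles:
21 → 17 → 9 → 18 → 11 → 22 → 19 → 13 → 1 → 2 → 4 → 8 → 16 → 7 → 14 → 3 → 6 → 12 → 24 → 23 → 21
It first returns after 20 in-shuffles.

20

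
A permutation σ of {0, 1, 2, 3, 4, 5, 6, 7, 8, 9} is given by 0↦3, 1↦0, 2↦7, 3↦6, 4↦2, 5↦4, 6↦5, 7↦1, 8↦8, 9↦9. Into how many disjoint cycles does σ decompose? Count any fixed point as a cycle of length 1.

Cycle decomposition: (0 3 6 5 4 2 7 1) (8) (9).
3 cycles.

3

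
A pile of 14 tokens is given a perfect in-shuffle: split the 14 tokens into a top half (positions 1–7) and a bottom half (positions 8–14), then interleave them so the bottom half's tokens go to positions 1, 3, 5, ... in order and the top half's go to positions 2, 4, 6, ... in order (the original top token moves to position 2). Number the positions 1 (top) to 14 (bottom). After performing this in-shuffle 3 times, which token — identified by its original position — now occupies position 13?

11

Work backwards from position 13, undoing one in-shuffle at a time:
13 ← 14 ← 7 ← 11
So the token now at position 13 started at position 11.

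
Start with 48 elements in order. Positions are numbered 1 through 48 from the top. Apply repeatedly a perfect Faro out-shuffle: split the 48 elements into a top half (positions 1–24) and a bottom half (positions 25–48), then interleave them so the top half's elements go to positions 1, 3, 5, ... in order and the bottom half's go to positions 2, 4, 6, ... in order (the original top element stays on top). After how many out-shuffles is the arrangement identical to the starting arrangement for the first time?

23

The out-shuffle permutes the 48 positions with cycle lengths [1, 1, 23, 23].
Every element is home exactly when every cycle has completed a whole number of laps, i.e. after lcm(1, 23) = 23 out-shuffles.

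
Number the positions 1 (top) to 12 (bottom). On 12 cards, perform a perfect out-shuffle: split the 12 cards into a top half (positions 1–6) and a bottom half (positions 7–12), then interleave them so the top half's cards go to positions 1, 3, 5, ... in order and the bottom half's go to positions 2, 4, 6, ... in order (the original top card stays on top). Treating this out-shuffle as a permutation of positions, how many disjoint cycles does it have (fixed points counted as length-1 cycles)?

Trace each unvisited position around until it returns:
(1) (2 3 5 9 6 11 10 8 4 7) (12)
3 cycles in total.

3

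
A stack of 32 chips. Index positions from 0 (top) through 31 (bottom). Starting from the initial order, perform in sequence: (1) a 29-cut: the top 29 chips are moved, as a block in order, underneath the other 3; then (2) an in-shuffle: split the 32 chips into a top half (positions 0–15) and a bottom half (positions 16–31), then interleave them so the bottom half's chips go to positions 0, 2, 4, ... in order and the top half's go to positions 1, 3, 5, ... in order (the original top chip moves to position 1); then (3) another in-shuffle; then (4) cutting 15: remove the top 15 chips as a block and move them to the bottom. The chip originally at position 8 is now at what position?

31

Track the chip from position 8 forward through each operation:
  after op 1 (cut 29): 8 → 11
  after op 2 (in-shuffle): 11 → 23
  after op 3 (in-shuffle): 23 → 14
  after op 4 (cut 15): 14 → 31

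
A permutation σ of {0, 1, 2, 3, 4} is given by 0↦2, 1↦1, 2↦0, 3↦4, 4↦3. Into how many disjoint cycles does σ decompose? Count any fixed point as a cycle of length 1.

3

Cycle decomposition: (0 2) (1) (3 4).
3 cycles.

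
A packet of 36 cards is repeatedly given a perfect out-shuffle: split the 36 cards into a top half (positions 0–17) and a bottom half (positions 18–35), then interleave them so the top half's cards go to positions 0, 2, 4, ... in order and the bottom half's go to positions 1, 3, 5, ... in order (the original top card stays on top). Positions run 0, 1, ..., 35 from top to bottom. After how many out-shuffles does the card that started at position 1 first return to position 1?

Follow position 1 under repeated out-shuffles:
1 → 2 → 4 → 8 → 16 → 32 → 29 → 23 → 11 → 22 → 9 → 18 → 1
It first returns after 12 out-shuffles.

12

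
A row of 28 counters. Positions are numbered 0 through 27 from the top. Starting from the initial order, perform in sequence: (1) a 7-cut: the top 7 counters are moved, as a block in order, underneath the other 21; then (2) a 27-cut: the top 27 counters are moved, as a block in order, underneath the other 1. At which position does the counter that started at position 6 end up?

Track the counter from position 6 forward through each operation:
  after op 1 (cut 7): 6 → 27
  after op 2 (cut 27): 27 → 0

0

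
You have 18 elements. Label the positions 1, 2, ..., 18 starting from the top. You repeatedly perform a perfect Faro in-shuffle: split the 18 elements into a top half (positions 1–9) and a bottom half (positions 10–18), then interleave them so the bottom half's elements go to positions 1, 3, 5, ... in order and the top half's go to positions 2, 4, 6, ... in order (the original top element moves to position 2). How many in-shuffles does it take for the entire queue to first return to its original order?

The in-shuffle permutes the 18 positions with cycle lengths [18].
Every element is home exactly when every cycle has completed a whole number of laps, i.e. after lcm(18) = 18 in-shuffles.

18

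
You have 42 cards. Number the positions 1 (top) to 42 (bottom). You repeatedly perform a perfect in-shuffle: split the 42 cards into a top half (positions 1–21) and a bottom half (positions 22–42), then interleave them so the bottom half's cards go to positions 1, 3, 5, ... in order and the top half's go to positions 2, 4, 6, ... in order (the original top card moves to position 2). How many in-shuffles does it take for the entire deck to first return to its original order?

14

The in-shuffle permutes the 42 positions with cycle lengths [14, 14, 14].
Every card is home exactly when every cycle has completed a whole number of laps, i.e. after lcm(14) = 14 in-shuffles.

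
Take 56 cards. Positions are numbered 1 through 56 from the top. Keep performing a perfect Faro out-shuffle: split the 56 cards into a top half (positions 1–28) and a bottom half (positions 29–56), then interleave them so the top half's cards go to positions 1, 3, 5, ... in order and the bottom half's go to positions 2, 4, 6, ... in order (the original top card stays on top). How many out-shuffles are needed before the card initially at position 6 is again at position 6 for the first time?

Follow position 6 under repeated out-shuffles:
6 → 11 → 21 → 41 → 26 → 51 → 46 → 36 → 16 → 31 → 6
It first returns after 10 out-shuffles.

10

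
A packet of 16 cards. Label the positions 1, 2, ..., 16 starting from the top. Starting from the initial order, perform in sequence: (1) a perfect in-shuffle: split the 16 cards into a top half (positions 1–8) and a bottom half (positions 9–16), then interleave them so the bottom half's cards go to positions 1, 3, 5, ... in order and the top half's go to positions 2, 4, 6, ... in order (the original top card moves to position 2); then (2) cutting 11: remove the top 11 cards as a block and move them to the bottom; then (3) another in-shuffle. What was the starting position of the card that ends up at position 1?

Undo the operations in reverse order, starting from position 1:
  undo op 3 (in-shuffle, from bottom half): 1 ← 9
  undo op 2 (cut 11): 9 ← 4
  undo op 1 (in-shuffle, from top half): 4 ← 2
So the card at position 1 came from original position 2.

2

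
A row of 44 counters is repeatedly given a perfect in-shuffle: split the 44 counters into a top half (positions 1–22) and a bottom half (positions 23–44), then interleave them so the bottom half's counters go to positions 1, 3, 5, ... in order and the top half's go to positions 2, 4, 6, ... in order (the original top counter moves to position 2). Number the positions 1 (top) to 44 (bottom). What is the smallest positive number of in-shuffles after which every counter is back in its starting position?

The in-shuffle permutes the 44 positions with cycle lengths [2, 4, 4, 4, 6, 12, 12].
Every counter is home exactly when every cycle has completed a whole number of laps, i.e. after lcm(2, 4, 6, 12) = 12 in-shuffles.

12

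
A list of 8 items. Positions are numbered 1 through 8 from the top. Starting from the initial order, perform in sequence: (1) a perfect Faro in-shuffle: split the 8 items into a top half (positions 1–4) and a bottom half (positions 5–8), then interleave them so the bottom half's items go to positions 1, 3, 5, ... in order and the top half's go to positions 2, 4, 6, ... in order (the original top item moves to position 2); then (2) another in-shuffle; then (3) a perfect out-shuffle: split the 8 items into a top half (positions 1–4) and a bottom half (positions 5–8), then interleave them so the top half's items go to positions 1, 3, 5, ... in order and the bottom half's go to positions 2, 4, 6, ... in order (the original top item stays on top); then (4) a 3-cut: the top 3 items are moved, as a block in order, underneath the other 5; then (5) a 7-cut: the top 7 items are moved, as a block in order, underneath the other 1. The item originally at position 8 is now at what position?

8

Track the item from position 8 forward through each operation:
  after op 1 (in-shuffle): 8 → 7
  after op 2 (in-shuffle): 7 → 5
  after op 3 (out-shuffle): 5 → 2
  after op 4 (cut 3): 2 → 7
  after op 5 (cut 7): 7 → 8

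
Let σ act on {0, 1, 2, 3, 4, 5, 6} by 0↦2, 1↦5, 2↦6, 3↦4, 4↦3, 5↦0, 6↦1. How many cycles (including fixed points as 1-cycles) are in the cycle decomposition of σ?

2

Cycle decomposition: (0 2 6 1 5) (3 4).
2 cycles.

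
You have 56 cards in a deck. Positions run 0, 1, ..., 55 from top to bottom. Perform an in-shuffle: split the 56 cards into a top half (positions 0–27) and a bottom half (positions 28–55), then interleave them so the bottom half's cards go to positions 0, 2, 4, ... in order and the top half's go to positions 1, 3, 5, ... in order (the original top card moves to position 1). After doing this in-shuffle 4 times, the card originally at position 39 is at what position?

Track the card's position through each in-shuffle:
39 → 22 → 45 → 34 → 12

12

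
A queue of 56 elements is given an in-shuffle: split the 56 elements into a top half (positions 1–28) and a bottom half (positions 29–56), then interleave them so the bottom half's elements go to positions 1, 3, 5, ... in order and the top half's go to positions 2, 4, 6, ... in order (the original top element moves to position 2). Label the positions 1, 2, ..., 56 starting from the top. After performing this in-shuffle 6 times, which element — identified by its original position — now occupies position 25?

Work backwards from position 25, undoing one in-shuffle at a time:
25 ← 41 ← 49 ← 53 ← 55 ← 56 ← 28
So the element now at position 25 started at position 28.

28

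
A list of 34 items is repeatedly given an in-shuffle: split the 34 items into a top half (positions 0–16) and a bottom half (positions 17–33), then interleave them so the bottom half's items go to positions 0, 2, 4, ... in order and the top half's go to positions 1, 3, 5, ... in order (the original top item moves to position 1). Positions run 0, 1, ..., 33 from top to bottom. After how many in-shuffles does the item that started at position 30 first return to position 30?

Follow position 30 under repeated in-shuffles:
30 → 26 → 18 → 2 → 5 → 11 → 23 → 12 → 25 → 16 → 33 → 32 → 30
It first returns after 12 in-shuffles.

12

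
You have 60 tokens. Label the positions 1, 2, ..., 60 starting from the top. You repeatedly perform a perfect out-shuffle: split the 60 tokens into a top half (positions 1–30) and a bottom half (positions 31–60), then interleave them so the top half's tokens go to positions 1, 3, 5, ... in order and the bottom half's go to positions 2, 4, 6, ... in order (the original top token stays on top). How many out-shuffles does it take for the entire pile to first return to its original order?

The out-shuffle permutes the 60 positions with cycle lengths [1, 1, 58].
Every token is home exactly when every cycle has completed a whole number of laps, i.e. after lcm(1, 58) = 58 out-shuffles.

58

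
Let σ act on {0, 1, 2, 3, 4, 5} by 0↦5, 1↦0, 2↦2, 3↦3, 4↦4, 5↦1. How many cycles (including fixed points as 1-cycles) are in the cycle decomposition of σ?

Cycle decomposition: (0 5 1) (2) (3) (4).
4 cycles.

4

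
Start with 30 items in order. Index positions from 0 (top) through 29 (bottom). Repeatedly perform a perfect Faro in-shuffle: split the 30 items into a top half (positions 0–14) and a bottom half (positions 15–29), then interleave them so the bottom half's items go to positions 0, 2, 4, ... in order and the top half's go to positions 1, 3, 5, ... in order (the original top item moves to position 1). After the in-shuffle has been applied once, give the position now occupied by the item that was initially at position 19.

Track the item's position through each in-shuffle:
19 → 8

8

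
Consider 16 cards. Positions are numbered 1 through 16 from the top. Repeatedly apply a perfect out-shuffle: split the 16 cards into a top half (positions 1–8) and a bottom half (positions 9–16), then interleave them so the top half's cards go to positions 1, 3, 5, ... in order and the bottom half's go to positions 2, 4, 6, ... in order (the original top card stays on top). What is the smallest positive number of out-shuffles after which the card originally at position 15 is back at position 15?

Follow position 15 under repeated out-shuffles:
15 → 14 → 12 → 8 → 15
It first returns after 4 out-shuffles.

4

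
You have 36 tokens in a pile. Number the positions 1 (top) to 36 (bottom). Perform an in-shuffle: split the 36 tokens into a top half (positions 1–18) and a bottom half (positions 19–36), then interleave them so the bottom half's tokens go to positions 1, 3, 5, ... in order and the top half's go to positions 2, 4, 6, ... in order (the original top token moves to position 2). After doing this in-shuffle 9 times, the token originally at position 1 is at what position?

Track the token's position through each in-shuffle:
1 → 2 → 4 → 8 → 16 → 32 → 27 → 17 → 34 → 31

31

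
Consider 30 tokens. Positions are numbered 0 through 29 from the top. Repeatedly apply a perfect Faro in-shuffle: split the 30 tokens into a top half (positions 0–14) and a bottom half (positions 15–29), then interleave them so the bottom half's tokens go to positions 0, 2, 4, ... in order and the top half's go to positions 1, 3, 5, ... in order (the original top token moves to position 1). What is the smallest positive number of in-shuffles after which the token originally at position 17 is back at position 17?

5

Follow position 17 under repeated in-shuffles:
17 → 4 → 9 → 19 → 8 → 17
It first returns after 5 in-shuffles.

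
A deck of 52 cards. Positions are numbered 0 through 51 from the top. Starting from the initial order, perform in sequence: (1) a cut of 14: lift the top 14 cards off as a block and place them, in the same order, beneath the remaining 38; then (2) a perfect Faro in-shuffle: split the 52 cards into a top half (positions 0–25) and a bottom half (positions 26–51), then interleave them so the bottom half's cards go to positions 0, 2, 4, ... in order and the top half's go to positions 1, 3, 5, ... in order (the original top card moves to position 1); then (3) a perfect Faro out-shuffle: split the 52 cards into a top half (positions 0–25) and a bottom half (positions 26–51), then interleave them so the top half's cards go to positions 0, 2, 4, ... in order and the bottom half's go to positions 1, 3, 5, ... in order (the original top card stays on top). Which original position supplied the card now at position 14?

17

Undo the operations in reverse order, starting from position 14:
  undo op 3 (out-shuffle, from top half): 14 ← 7
  undo op 2 (in-shuffle, from top half): 7 ← 3
  undo op 1 (cut 14): 3 ← 17
So the card at position 14 came from original position 17.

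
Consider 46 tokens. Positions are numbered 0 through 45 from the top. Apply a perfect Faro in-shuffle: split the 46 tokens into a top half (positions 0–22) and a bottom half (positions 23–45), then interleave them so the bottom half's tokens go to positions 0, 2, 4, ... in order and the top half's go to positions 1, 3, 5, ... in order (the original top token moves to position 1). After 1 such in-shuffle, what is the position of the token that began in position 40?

Track the token's position through each in-shuffle:
40 → 34

34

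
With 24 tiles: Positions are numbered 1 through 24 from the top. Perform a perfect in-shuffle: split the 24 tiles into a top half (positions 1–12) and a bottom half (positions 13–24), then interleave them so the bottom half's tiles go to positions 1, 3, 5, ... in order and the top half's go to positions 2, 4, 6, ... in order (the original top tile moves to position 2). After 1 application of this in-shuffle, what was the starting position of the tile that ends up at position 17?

Work backwards from position 17, undoing one in-shuffle at a time:
17 ← 21
So the tile now at position 17 started at position 21.

21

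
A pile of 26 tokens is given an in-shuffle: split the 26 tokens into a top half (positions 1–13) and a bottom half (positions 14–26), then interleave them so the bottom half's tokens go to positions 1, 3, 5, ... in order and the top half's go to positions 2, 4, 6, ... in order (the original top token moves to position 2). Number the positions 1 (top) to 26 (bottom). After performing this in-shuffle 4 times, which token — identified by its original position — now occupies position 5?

2

Work backwards from position 5, undoing one in-shuffle at a time:
5 ← 16 ← 8 ← 4 ← 2
So the token now at position 5 started at position 2.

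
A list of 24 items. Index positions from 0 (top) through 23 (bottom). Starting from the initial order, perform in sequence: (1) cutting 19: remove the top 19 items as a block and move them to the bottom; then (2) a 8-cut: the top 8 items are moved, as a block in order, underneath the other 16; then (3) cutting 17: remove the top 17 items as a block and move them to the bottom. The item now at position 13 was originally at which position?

Undo the operations in reverse order, starting from position 13:
  undo op 3 (cut 17): 13 ← 6
  undo op 2 (cut 8): 6 ← 14
  undo op 1 (cut 19): 14 ← 9
So the item at position 13 came from original position 9.

9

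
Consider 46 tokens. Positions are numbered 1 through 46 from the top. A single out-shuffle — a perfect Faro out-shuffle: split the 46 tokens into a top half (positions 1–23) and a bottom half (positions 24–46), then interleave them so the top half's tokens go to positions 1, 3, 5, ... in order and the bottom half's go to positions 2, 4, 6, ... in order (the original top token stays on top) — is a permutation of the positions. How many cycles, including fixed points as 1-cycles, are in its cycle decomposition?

Trace each unvisited position around until it returns:
(1) (2 3 5 9 17 33 ... len 12) (4 7 13 25) (6 11 21 41 36 26) (8 15 29 12 23 45 ... len 12) (10 19 37 28) (16 31) (22 43 40 34) ... plus 1 more
9 cycles in total.

9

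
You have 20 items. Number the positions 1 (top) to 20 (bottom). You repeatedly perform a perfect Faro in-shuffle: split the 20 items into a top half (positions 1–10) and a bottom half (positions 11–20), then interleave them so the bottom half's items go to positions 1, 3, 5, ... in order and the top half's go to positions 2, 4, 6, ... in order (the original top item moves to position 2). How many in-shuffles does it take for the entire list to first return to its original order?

The in-shuffle permutes the 20 positions with cycle lengths [2, 3, 3, 6, 6].
Every item is home exactly when every cycle has completed a whole number of laps, i.e. after lcm(2, 3, 6) = 6 in-shuffles.

6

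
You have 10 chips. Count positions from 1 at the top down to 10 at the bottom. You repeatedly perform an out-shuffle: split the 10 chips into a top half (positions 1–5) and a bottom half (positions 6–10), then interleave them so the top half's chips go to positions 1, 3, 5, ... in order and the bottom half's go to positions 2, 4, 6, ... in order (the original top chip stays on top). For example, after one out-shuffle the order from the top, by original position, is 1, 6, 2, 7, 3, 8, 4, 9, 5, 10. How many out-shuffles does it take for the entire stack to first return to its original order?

6

The out-shuffle permutes the 10 positions with cycle lengths [1, 1, 2, 6].
Every chip is home exactly when every cycle has completed a whole number of laps, i.e. after lcm(1, 2, 6) = 6 out-shuffles.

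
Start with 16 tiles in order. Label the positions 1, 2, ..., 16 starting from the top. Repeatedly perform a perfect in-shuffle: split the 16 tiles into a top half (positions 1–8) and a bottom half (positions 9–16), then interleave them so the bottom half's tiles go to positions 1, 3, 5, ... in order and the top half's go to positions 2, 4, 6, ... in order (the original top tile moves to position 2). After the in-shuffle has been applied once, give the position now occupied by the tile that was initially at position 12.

7

Track the tile's position through each in-shuffle:
12 → 7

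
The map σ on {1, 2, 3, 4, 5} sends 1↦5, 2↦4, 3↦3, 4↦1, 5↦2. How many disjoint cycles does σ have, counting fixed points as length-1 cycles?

2

Cycle decomposition: (1 5 2 4) (3).
2 cycles.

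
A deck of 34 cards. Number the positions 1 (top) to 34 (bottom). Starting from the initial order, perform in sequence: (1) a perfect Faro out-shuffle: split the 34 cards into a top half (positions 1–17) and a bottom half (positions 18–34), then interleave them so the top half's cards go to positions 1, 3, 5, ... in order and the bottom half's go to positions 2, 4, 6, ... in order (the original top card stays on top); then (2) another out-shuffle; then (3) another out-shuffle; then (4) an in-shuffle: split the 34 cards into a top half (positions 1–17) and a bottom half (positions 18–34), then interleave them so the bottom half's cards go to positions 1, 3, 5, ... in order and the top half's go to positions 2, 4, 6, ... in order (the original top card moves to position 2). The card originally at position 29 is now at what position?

Track the card from position 29 forward through each operation:
  after op 1 (out-shuffle): 29 → 24
  after op 2 (out-shuffle): 24 → 14
  after op 3 (out-shuffle): 14 → 27
  after op 4 (in-shuffle): 27 → 19

19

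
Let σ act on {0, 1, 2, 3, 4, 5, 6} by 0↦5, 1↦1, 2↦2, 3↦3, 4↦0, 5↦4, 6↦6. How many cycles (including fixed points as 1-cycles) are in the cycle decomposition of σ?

5

Cycle decomposition: (0 5 4) (1) (2) (3) (6).
5 cycles.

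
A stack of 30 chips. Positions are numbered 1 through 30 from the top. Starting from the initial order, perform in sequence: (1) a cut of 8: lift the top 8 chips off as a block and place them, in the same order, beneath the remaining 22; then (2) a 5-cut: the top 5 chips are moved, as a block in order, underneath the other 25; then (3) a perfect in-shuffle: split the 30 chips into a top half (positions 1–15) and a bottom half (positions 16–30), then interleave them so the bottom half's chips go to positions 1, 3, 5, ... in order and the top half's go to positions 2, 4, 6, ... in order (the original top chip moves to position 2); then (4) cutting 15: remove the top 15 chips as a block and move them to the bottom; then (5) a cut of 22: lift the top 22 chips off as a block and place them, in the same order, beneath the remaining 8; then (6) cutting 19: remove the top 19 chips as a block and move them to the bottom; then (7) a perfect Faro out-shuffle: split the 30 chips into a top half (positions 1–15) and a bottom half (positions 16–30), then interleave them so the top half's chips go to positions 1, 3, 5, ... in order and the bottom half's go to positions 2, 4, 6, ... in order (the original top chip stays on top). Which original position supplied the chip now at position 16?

8

Undo the operations in reverse order, starting from position 16:
  undo op 7 (out-shuffle, from bottom half): 16 ← 23
  undo op 6 (cut 19): 23 ← 12
  undo op 5 (cut 22): 12 ← 4
  undo op 4 (cut 15): 4 ← 19
  undo op 3 (in-shuffle, from bottom half): 19 ← 25
  undo op 2 (cut 5): 25 ← 30
  undo op 1 (cut 8): 30 ← 8
So the chip at position 16 came from original position 8.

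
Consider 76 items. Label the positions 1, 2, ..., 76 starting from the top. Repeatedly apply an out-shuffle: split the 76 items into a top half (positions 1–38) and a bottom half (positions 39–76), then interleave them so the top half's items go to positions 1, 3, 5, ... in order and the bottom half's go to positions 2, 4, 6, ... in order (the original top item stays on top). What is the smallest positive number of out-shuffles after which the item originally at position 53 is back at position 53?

20

Follow position 53 under repeated out-shuffles:
53 → 30 → 59 → 42 → 8 → 15 → 29 → 57 → 38 → 75 → 74 → 72 → 68 → 60 → 44 → 12 → 23 → 45 → 14 → 27 → 53
It first returns after 20 out-shuffles.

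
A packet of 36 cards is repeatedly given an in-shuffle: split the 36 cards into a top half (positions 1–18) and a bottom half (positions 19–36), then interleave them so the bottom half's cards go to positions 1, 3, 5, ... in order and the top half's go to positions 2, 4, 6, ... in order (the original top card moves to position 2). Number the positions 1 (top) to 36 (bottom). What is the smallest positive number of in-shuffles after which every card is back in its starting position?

36

The in-shuffle permutes the 36 positions with cycle lengths [36].
Every card is home exactly when every cycle has completed a whole number of laps, i.e. after lcm(36) = 36 in-shuffles.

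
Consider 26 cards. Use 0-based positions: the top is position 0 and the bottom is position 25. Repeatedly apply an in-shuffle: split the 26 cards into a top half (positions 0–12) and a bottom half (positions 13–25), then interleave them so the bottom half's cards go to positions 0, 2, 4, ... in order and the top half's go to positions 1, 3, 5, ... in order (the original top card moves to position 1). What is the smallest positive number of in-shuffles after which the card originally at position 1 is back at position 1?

18

Follow position 1 under repeated in-shuffles:
1 → 3 → 7 → 15 → 4 → 9 → 19 → 12 → 25 → 24 → 22 → 18 → 10 → 21 → 16 → 6 → 13 → 0 → 1
It first returns after 18 in-shuffles.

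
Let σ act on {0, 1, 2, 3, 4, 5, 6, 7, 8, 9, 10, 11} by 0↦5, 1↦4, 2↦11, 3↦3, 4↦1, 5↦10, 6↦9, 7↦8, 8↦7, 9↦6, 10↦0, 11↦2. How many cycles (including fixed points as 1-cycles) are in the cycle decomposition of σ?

6

Cycle decomposition: (0 5 10) (1 4) (2 11) (3) (6 9) (7 8).
6 cycles.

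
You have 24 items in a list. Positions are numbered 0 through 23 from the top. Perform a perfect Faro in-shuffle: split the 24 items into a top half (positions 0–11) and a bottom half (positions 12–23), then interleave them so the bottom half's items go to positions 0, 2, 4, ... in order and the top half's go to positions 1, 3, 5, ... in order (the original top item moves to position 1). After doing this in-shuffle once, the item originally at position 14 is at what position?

Track the item's position through each in-shuffle:
14 → 4

4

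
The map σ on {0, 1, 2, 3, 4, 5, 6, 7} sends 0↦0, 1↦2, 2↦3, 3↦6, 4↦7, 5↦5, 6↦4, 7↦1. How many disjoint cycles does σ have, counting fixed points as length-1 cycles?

Cycle decomposition: (0) (1 2 3 6 4 7) (5).
3 cycles.

3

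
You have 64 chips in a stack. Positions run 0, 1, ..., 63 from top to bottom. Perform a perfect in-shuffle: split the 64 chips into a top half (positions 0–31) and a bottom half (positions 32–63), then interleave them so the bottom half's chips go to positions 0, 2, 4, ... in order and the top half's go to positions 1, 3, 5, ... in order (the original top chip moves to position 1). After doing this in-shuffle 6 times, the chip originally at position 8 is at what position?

Track the chip's position through each in-shuffle:
8 → 17 → 35 → 6 → 13 → 27 → 55

55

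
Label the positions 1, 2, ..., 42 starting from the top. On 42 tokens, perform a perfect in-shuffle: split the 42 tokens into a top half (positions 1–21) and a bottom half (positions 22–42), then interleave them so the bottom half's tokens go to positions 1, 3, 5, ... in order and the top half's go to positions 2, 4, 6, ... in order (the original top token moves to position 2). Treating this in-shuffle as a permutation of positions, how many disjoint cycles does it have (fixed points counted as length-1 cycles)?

3

Trace each unvisited position around until it returns:
(1 2 4 8 16 32 ... len 14) (3 6 12 24 5 10 ... len 14) (7 14 28 13 26 9 ... len 14)
3 cycles in total.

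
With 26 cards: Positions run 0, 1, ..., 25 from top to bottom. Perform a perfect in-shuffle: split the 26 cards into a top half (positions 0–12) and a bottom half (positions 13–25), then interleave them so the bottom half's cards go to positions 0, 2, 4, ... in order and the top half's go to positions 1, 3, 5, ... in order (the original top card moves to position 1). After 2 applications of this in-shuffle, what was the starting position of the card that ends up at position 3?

Work backwards from position 3, undoing one in-shuffle at a time:
3 ← 1 ← 0
So the card now at position 3 started at position 0.

0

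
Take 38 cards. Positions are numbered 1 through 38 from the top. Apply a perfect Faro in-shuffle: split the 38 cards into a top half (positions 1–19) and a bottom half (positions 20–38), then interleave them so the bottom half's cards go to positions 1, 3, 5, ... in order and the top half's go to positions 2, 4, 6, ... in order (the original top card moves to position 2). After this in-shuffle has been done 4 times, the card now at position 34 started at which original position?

Work backwards from position 34, undoing one in-shuffle at a time:
34 ← 17 ← 28 ← 14 ← 7
So the card now at position 34 started at position 7.

7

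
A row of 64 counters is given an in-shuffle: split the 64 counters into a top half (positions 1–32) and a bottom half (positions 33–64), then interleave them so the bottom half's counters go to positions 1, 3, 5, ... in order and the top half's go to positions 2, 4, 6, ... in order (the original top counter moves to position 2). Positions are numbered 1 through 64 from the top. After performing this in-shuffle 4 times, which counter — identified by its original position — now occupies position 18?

Work backwards from position 18, undoing one in-shuffle at a time:
18 ← 9 ← 37 ← 51 ← 58
So the counter now at position 18 started at position 58.

58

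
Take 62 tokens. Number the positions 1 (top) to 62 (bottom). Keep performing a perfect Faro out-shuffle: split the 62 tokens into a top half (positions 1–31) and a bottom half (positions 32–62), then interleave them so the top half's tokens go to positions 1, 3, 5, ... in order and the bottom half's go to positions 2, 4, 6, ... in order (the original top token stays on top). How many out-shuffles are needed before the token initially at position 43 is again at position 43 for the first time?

Follow position 43 under repeated out-shuffles:
43 → 24 → 47 → 32 → 2 → 3 → 5 → 9 → ... → 43 (length 60)
It first returns after 60 out-shuffles.

60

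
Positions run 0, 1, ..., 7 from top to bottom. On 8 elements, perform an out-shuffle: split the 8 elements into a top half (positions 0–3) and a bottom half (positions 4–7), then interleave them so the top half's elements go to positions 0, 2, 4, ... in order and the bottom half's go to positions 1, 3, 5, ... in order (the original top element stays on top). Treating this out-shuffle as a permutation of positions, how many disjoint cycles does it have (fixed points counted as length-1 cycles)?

4

Trace each unvisited position around until it returns:
(0) (1 2 4) (3 6 5) (7)
4 cycles in total.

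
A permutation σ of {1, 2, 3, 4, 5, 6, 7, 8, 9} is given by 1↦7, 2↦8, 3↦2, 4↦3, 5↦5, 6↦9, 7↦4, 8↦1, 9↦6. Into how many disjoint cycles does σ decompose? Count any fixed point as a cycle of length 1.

3

Cycle decomposition: (1 7 4 3 2 8) (5) (6 9).
3 cycles.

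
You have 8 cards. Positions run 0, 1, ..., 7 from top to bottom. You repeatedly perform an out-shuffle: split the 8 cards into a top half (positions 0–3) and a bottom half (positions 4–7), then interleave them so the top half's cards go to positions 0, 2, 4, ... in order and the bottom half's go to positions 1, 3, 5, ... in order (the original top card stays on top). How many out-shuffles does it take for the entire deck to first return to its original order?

The out-shuffle permutes the 8 positions with cycle lengths [1, 1, 3, 3].
Every card is home exactly when every cycle has completed a whole number of laps, i.e. after lcm(1, 3) = 3 out-shuffles.

3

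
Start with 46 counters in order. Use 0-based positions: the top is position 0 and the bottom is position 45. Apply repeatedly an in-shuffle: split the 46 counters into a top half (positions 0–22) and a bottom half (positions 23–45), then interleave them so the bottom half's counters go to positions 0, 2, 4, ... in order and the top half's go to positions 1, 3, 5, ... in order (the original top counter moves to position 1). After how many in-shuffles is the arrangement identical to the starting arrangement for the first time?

The in-shuffle permutes the 46 positions with cycle lengths [23, 23].
Every counter is home exactly when every cycle has completed a whole number of laps, i.e. after lcm(23) = 23 in-shuffles.

23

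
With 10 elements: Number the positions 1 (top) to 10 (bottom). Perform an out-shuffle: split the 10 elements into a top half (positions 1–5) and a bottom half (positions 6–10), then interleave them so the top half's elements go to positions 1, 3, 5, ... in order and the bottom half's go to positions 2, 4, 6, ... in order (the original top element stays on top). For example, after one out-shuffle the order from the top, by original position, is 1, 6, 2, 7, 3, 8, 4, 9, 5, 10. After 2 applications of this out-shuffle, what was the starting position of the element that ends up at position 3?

6

Work backwards from position 3, undoing one out-shuffle at a time:
3 ← 2 ← 6
So the element now at position 3 started at position 6.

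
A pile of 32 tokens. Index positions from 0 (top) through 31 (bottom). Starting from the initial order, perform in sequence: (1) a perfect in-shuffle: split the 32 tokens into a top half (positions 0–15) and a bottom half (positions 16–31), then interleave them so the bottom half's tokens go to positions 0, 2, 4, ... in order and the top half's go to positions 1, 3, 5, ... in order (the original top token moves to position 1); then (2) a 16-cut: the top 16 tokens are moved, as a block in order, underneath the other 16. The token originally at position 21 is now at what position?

Track the token from position 21 forward through each operation:
  after op 1 (in-shuffle): 21 → 10
  after op 2 (cut 16): 10 → 26

26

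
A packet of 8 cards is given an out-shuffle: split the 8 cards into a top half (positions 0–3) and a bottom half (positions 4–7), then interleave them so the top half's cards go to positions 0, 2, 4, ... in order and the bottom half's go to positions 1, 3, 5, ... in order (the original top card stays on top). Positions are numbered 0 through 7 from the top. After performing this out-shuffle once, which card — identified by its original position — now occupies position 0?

0

Work backwards from position 0, undoing one out-shuffle at a time:
0 ← 0
So the card now at position 0 started at position 0.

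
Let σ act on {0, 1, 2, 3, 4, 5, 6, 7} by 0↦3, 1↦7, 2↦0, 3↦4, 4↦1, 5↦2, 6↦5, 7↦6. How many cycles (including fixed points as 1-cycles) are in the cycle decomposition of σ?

1

Cycle decomposition: (0 3 4 1 7 6 5 2).
1 cycle.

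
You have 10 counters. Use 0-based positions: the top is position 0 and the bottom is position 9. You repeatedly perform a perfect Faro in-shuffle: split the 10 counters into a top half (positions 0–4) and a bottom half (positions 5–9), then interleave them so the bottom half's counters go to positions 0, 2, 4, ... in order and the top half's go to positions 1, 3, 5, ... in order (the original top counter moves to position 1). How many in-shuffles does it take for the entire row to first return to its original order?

10

The in-shuffle permutes the 10 positions with cycle lengths [10].
Every counter is home exactly when every cycle has completed a whole number of laps, i.e. after lcm(10) = 10 in-shuffles.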